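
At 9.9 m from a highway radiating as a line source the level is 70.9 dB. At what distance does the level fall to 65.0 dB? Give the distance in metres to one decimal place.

38.5 m

Line-source spreading drops the level by 10·log₁₀(r₂/r₁); inverting, r₂/r₁ = 10^(ΔL/10).
r₂ = 9.9·10^((70.9−65.0)/10) = 9.9·10^(5.9/10) = 38.52 m.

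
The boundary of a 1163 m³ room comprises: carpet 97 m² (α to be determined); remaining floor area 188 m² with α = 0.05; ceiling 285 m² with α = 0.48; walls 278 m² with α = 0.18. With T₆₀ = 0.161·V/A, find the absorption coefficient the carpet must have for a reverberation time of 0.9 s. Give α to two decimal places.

A = 0.161·V/T₆₀ = 0.161·1163/0.9 = 208.05 m² sabins.
Absorption from the other surfaces = 188·0.05 + 285·0.48 + 278·0.18 = 196.24 m², so the carpet must supply 11.81 m² over 97 m².
α = 11.81/97 = 0.122.

0.12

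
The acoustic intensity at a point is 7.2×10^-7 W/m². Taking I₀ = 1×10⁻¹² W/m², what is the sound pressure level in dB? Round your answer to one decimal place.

58.6 dB

Dividing by I₀ shifts the exponent by 12: I/I₀ = 7.2×10^5.
L = 10·(0.8573 + 5) = 58.57 dB.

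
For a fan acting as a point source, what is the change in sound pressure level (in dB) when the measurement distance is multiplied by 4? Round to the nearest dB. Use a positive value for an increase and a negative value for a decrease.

A point source loses 6 dB per doubling of distance; generally ΔL = −20·log₁₀(r₂/r₁).
ΔL = −20·log₁₀(4) = -12.04 dB.

-12 dB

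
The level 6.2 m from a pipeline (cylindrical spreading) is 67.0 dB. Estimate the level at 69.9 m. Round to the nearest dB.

Cylindrical spreading from a line source gives a 10·log₁₀(r₂/r₁) drop.
L₂ = 67.0 − 10·log₁₀(69.9/6.2) = 67.0 − 10.521 = 56.48 dB.

56 dB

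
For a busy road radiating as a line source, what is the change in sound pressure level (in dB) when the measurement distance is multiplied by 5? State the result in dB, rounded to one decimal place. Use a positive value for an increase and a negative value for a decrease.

A line source loses 3 dB per doubling of distance; generally ΔL = −10·log₁₀(r₂/r₁).
ΔL = −10·log₁₀(5) = -6.99 dB.

-7.0 dB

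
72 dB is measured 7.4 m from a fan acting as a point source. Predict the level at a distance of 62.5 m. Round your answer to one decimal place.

For a point source, L₂ = L₁ − 20·log₁₀(r₂/r₁).
L₂ = 72 − 20·log₁₀(62.5/7.4) = 72 − 18.533 = 53.47 dB.

53.5 dB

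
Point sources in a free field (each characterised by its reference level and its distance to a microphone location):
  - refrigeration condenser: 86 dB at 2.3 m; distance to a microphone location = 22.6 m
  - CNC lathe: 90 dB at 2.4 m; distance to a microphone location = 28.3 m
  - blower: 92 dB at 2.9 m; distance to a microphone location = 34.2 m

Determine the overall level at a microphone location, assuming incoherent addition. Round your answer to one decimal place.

73.6 dB

Apply inverse-square spreading to bring every level to the receiver, then sum 10^(L/10).
refrigeration condenser: 86 − 20·log₁₀(22.6/2.3) = 86 − 19.85 = 66.15 dB.
CNC lathe: 90 − 20·log₁₀(28.3/2.4) = 90 − 21.43 = 68.57 dB.
blower: 92 − 20·log₁₀(34.2/2.9) = 92 − 21.43 = 70.57 dB.
Σ 10^(L/10) = 2.271e+07 → L_total = 10·log₁₀(2.271e+07) = 73.56 dB.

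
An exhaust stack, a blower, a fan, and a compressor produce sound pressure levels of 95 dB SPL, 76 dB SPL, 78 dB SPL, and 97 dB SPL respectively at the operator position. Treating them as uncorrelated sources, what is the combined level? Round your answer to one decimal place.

99.2 dB SPL

Incoherent sources combine by intensity addition: L_total = 10·log₁₀(Σ 10^(L_i/10)).
Σ 10^(L/10) = 10^(95/10) + 10^(76/10) + 10^(78/10) + 10^(97/10) = 8.277e+09.
L_total = 10·log₁₀(8.277e+09) = 99.18 dB SPL.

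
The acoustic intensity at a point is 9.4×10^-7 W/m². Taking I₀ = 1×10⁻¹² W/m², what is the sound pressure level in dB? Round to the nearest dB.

L = 10·log₁₀(I/I₀) = 10·log₁₀(9.4×10^-7/10⁻¹²) = 10·log₁₀(9.4×10^5).
L = 10·(0.9731 + 5) = 59.73 dB.

60 dB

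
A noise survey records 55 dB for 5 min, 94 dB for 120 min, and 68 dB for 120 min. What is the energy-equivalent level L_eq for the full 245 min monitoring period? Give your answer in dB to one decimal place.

L_eq = 10·log₁₀[(1/T)·Σ tᵢ·10^(Lᵢ/10)] with T = 245 min.
Σ tᵢ·10^(Lᵢ/10) = 5·10^(55/10) + 120·10^(94/10) + 120·10^(68/10) = 3.022e+11.
L_eq = 10·log₁₀(3.022e+11/245) = 90.91 dB.

90.9 dB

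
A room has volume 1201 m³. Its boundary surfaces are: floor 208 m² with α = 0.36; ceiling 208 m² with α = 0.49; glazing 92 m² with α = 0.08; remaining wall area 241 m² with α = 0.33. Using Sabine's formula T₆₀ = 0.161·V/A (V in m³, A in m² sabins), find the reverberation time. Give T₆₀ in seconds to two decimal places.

A = Σ Sᵢαᵢ = 208·0.36 + 208·0.49 + 92·0.08 + 241·0.33 = 263.69 m².
T₆₀ = 0.161 × 1201 / 263.69 = 0.733 s.

0.73 s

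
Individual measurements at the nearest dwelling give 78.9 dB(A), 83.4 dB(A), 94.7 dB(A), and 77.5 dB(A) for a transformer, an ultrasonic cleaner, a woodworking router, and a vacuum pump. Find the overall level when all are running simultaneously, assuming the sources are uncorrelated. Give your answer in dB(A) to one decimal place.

95.2 dB(A)

For uncorrelated sources the intensities add, so convert each level to linear form, sum, and take 10·log₁₀ of the total.
Σ 10^(L/10) = 10^(78.9/10) + 10^(83.4/10) + 10^(94.7/10) + 10^(77.5/10) = 3.304e+09.
L_total = 10·log₁₀(3.304e+09) = 95.19 dB(A).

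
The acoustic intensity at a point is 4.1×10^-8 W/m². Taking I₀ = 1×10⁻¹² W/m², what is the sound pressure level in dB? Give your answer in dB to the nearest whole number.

46 dB

Dividing by I₀ shifts the exponent by 12: I/I₀ = 4.1×10^4.
L = 10·(0.6128 + 4) = 46.13 dB.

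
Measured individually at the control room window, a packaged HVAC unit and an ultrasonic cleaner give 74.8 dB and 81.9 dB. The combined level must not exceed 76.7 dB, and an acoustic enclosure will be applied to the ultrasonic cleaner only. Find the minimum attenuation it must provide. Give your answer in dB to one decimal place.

Everything except the ultrasonic cleaner sums to 10^(74.8/10) = 3.020e+07 in linear terms, 74.80 dB.
To meet 76.7 dB overall, the treated ultrasonic cleaner may contribute at most 10^(76.7/10) − 3.020e+07 = 1.657e+07, i.e. 72.19 dB.
So the ultrasonic cleaner must be reduced from 81.9 to 72.19 dB: IL = 9.71 dB.

9.7 dB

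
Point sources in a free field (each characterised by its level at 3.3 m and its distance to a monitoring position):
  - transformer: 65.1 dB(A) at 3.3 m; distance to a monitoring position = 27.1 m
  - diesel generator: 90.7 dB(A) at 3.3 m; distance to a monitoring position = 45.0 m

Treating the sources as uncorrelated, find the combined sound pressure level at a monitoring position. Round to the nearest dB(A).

First find each source's level at the receiver (point-source: −20·log₁₀(r/r_ref)), then combine on an intensity basis.
transformer: 65.1 − 20·log₁₀(27.1/3.3) = 65.1 − 18.29 = 46.81 dB(A).
diesel generator: 90.7 − 20·log₁₀(45.0/3.3) = 90.7 − 22.69 = 68.01 dB(A).
Σ 10^(L/10) = 6.366e+06 → L_total = 10·log₁₀(6.366e+06) = 68.04 dB(A).

68 dB(A)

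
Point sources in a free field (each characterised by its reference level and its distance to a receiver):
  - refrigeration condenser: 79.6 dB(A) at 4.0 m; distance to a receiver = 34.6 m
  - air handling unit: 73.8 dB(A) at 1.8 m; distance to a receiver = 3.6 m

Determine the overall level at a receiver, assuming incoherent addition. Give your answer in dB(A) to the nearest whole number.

69 dB(A)

First find each source's level at the receiver (point-source: −20·log₁₀(r/r_ref)), then combine on an intensity basis.
refrigeration condenser: 79.6 − 20·log₁₀(34.6/4.0) = 79.6 − 18.74 = 60.86 dB(A).
air handling unit: 73.8 − 20·log₁₀(3.6/1.8) = 73.8 − 6.02 = 67.78 dB(A).
Σ 10^(L/10) = 7.216e+06 → L_total = 10·log₁₀(7.216e+06) = 68.58 dB(A).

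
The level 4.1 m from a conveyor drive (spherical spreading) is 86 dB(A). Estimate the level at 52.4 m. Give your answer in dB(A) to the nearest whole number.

For a point source, L₂ = L₁ − 20·log₁₀(r₂/r₁).
L₂ = 86 − 20·log₁₀(52.4/4.1) = 86 − 22.131 = 63.87 dB(A).

64 dB(A)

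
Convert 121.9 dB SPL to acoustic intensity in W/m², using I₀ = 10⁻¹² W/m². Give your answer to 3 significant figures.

1.55 W/m²

L = 10·log₁₀(I/I₀) ⇒ I = I₀·10^(L/10) = 10⁻¹² × 10^12.19.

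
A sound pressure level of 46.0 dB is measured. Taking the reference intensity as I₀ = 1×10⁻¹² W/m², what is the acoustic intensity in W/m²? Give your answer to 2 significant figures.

4.0e-08 W/m²

I/I₀ = 10^(46.0/10) = 3.981e+04, so I = 3.981e+04 × 10⁻¹² W/m².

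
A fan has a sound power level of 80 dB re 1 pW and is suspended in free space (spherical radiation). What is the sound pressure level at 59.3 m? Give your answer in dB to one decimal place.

33.5 dB

Free-field spherical radiation: L_p = L_w − 10·log₁₀(4π·r²), r = 59.3 m.
4π·r² = 4.419e+04 m², 10·log₁₀ of that is 46.453 dB.
L_p = 80 − 46.453 = 33.55 dB.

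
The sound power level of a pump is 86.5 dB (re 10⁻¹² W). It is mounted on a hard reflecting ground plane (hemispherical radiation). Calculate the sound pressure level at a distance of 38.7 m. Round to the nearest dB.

Free-field hemispherical radiation: L_p = L_w − 10·log₁₀(2π·r²), r = 38.7 m.
2π·r² = 9410 m², 10·log₁₀ of that is 39.736 dB.
L_p = 86.5 − 39.736 = 46.76 dB.

47 dB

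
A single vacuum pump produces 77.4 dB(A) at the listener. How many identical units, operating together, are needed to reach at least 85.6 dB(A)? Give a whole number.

7

The shortfall is 85.6 − 77.4 = 8.2 dB, and N units add 10·log₁₀ N, so need 10·log₁₀ N ≥ 8.2.
N ≥ 10^(8.2/10) = 6.607, so N = 7.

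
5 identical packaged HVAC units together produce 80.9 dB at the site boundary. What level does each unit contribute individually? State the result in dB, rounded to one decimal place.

5 equal contributions raise the level by 10·log₁₀ 5 = 6.990 dB, so each unit alone gives 80.9 − 6.990.

73.9 dB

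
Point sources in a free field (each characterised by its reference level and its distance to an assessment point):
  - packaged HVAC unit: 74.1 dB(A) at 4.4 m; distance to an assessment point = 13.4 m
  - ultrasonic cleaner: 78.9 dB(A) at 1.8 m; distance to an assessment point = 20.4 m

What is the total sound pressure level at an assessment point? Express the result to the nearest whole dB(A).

65 dB(A)

Apply inverse-square spreading to bring every level to the receiver, then sum 10^(L/10).
packaged HVAC unit: 74.1 − 20·log₁₀(13.4/4.4) = 74.1 − 9.67 = 64.43 dB(A).
ultrasonic cleaner: 78.9 − 20·log₁₀(20.4/1.8) = 78.9 − 21.09 = 57.81 dB(A).
Σ 10^(L/10) = 3.376e+06 → L_total = 10·log₁₀(3.376e+06) = 65.28 dB(A).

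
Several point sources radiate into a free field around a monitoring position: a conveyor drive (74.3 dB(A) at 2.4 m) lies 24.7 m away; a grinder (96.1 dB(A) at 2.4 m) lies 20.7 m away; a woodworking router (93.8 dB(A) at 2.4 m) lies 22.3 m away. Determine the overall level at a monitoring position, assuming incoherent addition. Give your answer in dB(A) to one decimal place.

79.2 dB(A)

Propagate each source to the receiver with L = L_ref − 20·log₁₀(r/r_ref), then add intensities.
conveyor drive: 74.3 − 20·log₁₀(24.7/2.4) = 74.3 − 20.25 = 54.05 dB(A).
grinder: 96.1 − 20·log₁₀(20.7/2.4) = 96.1 − 18.72 = 77.38 dB(A).
woodworking router: 93.8 − 20·log₁₀(22.3/2.4) = 93.8 − 19.36 = 74.44 dB(A).
Σ 10^(L/10) = 8.280e+07 → L_total = 10·log₁₀(8.280e+07) = 79.18 dB(A).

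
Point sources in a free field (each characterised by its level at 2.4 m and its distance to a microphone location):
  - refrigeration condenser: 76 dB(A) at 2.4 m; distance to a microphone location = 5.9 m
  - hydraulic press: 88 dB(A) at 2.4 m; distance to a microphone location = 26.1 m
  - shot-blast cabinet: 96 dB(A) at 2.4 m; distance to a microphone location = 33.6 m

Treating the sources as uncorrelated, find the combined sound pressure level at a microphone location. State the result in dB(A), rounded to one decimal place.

Propagate each source to the receiver with L = L_ref − 20·log₁₀(r/r_ref), then add intensities.
refrigeration condenser: 76 − 20·log₁₀(5.9/2.4) = 76 − 7.81 = 68.19 dB(A).
hydraulic press: 88 − 20·log₁₀(26.1/2.4) = 88 − 20.73 = 67.27 dB(A).
shot-blast cabinet: 96 − 20·log₁₀(33.6/2.4) = 96 − 22.92 = 73.08 dB(A).
Σ 10^(L/10) = 3.223e+07 → L_total = 10·log₁₀(3.223e+07) = 75.08 dB(A).

75.1 dB(A)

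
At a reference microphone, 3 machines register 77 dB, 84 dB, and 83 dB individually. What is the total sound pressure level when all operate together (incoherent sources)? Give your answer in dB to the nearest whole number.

87 dB

Incoherent sources combine by intensity addition: L_total = 10·log₁₀(Σ 10^(L_i/10)).
Σ 10^(L/10) = 10^(77/10) + 10^(84/10) + 10^(83/10) = 5.008e+08.
L_total = 10·log₁₀(5.008e+08) = 87.00 dB.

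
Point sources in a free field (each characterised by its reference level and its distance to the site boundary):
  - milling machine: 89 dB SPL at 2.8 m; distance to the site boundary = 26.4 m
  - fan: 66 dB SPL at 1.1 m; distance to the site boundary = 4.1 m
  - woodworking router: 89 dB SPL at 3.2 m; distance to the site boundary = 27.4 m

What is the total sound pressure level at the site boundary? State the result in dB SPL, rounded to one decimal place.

First find each source's level at the receiver (point-source: −20·log₁₀(r/r_ref)), then combine on an intensity basis.
milling machine: 89 − 20·log₁₀(26.4/2.8) = 89 − 19.49 = 69.51 dB SPL.
fan: 66 − 20·log₁₀(4.1/1.1) = 66 − 11.43 = 54.57 dB SPL.
woodworking router: 89 − 20·log₁₀(27.4/3.2) = 89 − 18.65 = 70.35 dB SPL.
Σ 10^(L/10) = 2.006e+07 → L_total = 10·log₁₀(2.006e+07) = 73.02 dB SPL.

73.0 dB SPL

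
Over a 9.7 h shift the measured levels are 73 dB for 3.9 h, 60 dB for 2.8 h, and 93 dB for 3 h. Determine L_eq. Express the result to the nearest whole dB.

L_eq = 10·log₁₀[(1/T)·Σ tᵢ·10^(Lᵢ/10)] with T = 9.7 h.
Σ tᵢ·10^(Lᵢ/10) = 3.9·10^(73/10) + 2.8·10^(60/10) + 3·10^(93/10) = 6.066e+09.
L_eq = 10·log₁₀(6.066e+09/9.7) = 87.96 dB.

88 dB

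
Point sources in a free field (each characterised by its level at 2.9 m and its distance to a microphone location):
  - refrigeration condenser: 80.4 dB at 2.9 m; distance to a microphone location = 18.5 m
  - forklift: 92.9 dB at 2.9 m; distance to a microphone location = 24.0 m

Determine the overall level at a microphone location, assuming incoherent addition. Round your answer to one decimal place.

First find each source's level at the receiver (point-source: −20·log₁₀(r/r_ref)), then combine on an intensity basis.
refrigeration condenser: 80.4 − 20·log₁₀(18.5/2.9) = 80.4 − 16.10 = 64.30 dB.
forklift: 92.9 − 20·log₁₀(24.0/2.9) = 92.9 − 18.36 = 74.54 dB.
Σ 10^(L/10) = 3.116e+07 → L_total = 10·log₁₀(3.116e+07) = 74.94 dB.

74.9 dB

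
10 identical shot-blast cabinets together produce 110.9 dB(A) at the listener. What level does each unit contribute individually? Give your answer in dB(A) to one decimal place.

100.9 dB(A)

Dividing the total intensity by 10 lowers the level by 10·log₁₀ 10 = 10.000 dB: L₁ = 110.9 − 10.000.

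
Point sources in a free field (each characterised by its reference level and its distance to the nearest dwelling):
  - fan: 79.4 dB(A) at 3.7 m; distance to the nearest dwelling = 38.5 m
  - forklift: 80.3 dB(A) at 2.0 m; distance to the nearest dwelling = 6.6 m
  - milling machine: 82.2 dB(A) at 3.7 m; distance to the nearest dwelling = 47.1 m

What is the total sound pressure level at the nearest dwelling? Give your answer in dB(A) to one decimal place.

70.7 dB(A)

First find each source's level at the receiver (point-source: −20·log₁₀(r/r_ref)), then combine on an intensity basis.
fan: 79.4 − 20·log₁₀(38.5/3.7) = 79.4 − 20.35 = 59.05 dB(A).
forklift: 80.3 − 20·log₁₀(6.6/2.0) = 80.3 − 10.37 = 69.93 dB(A).
milling machine: 82.2 − 20·log₁₀(47.1/3.7) = 82.2 − 22.10 = 60.10 dB(A).
Σ 10^(L/10) = 1.167e+07 → L_total = 10·log₁₀(1.167e+07) = 70.67 dB(A).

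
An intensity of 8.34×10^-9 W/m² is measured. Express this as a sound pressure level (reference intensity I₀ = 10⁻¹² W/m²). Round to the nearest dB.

39 dB

L = 10·log₁₀(I/I₀) = 10·log₁₀(8.34×10^-9/10⁻¹²) = 10·log₁₀(8.34×10^3).
L = 10·(0.9212 + 3) = 39.21 dB.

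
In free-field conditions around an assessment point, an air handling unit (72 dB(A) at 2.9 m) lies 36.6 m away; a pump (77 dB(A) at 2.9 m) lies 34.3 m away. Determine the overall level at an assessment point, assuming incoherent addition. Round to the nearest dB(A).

First find each source's level at the receiver (point-source: −20·log₁₀(r/r_ref)), then combine on an intensity basis.
air handling unit: 72 − 20·log₁₀(36.6/2.9) = 72 − 22.02 = 49.98 dB(A).
pump: 77 − 20·log₁₀(34.3/2.9) = 77 − 21.46 = 55.54 dB(A).
Σ 10^(L/10) = 4.578e+05 → L_total = 10·log₁₀(4.578e+05) = 56.61 dB(A).

57 dB(A)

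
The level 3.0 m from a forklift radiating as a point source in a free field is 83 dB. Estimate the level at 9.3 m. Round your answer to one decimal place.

For a point source, L₂ = L₁ − 20·log₁₀(r₂/r₁).
L₂ = 83 − 20·log₁₀(9.3/3.0) = 83 − 9.827 = 73.17 dB.

73.2 dB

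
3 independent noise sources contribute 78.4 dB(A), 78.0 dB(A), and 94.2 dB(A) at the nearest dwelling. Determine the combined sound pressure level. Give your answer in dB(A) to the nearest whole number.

Incoherent sources combine by intensity addition: L_total = 10·log₁₀(Σ 10^(L_i/10)).
Σ 10^(L/10) = 10^(78.4/10) + 10^(78.0/10) + 10^(94.2/10) = 2.763e+09.
L_total = 10·log₁₀(2.763e+09) = 94.41 dB(A).

94 dB(A)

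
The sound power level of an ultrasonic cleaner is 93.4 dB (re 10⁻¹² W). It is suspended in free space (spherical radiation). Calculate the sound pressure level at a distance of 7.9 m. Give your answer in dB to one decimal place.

64.5 dB

L_p = L_w − 10·log₁₀(4π·r²) with r = 7.9 m.
4π·r² = 784.3 m², 10·log₁₀ of that is 28.945 dB.
L_p = 93.4 − 28.945 = 64.46 dB.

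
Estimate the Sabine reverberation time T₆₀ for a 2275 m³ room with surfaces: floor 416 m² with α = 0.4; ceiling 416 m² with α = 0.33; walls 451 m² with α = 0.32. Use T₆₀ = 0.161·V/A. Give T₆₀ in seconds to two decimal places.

0.82 s

Total absorption A = 416·0.4 + 416·0.33 + 451·0.32 = 448.00 m² sabins.
T₆₀ = 0.161 × 2275 / 448.00 = 0.818 s.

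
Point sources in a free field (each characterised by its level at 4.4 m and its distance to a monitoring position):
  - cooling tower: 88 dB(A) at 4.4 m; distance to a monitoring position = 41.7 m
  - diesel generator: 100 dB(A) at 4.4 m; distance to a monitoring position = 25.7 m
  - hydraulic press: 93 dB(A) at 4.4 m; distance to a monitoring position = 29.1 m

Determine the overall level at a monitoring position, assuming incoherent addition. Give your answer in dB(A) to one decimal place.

First find each source's level at the receiver (point-source: −20·log₁₀(r/r_ref)), then combine on an intensity basis.
cooling tower: 88 − 20·log₁₀(41.7/4.4) = 88 − 19.53 = 68.47 dB(A).
diesel generator: 100 − 20·log₁₀(25.7/4.4) = 100 − 15.33 = 84.67 dB(A).
hydraulic press: 93 − 20·log₁₀(29.1/4.4) = 93 − 16.41 = 76.59 dB(A).
Σ 10^(L/10) = 3.458e+08 → L_total = 10·log₁₀(3.458e+08) = 85.39 dB(A).

85.4 dB(A)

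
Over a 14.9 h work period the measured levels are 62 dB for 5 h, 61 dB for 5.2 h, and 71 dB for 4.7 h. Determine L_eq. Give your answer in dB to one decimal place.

66.9 dB

Weight each interval's intensity by its duration and average over T = 14.9 h:
Σ tᵢ·10^(Lᵢ/10) = 5·10^(62/10) + 5.2·10^(61/10) + 4.7·10^(71/10) = 7.364e+07.
L_eq = 10·log₁₀(7.364e+07/14.9) = 66.94 dB.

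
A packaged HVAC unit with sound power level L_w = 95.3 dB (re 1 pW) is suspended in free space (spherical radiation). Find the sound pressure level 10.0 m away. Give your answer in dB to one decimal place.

64.3 dB

Free-field spherical radiation: L_p = L_w − 10·log₁₀(4π·r²), r = 10.0 m.
4π·r² = 1257 m², 10·log₁₀ of that is 30.992 dB.
L_p = 95.3 − 30.992 = 64.31 dB.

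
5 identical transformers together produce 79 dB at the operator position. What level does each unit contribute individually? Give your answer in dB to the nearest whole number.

72 dB

Dividing the total intensity by 5 lowers the level by 10·log₁₀ 5 = 6.990 dB: L₁ = 79 − 6.990.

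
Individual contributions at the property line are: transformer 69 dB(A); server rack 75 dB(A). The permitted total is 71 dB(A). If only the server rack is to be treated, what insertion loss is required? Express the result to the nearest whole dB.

The untreated sources together contribute 10^(69/10) = 7.943e+06, i.e. 69.00 dB(A).
The limit corresponds to 10^(71/10) = 1.259e+07; subtracting the fixed part leaves 4.646e+06 for the server rack, i.e. 66.67 dB(A).
So the server rack must be reduced from 75 to 66.67 dB(A): IL = 8.33 dB.

8 dB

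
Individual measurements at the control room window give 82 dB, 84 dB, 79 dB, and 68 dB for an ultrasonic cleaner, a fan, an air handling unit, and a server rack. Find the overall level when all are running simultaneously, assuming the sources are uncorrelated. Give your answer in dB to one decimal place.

Incoherent sources combine by intensity addition: L_total = 10·log₁₀(Σ 10^(L_i/10)).
Σ 10^(L/10) = 10^(82/10) + 10^(84/10) + 10^(79/10) + 10^(68/10) = 4.954e+08.
L_total = 10·log₁₀(4.954e+08) = 86.95 dB.

86.9 dB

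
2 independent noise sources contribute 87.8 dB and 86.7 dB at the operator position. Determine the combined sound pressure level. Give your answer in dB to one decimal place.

Incoherent sources combine by intensity addition: L_total = 10·log₁₀(Σ 10^(L_i/10)).
Σ 10^(L/10) = 10^(87.8/10) + 10^(86.7/10) = 1.070e+09.
L_total = 10·log₁₀(1.070e+09) = 90.30 dB.

90.3 dB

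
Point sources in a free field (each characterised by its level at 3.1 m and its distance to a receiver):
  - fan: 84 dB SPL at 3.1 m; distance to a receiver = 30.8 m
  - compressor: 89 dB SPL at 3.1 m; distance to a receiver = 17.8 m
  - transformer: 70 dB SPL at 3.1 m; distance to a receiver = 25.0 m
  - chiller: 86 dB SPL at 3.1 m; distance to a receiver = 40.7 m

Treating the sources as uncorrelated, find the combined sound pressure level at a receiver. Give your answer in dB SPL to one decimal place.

Propagate each source to the receiver with L = L_ref − 20·log₁₀(r/r_ref), then add intensities.
fan: 84 − 20·log₁₀(30.8/3.1) = 84 − 19.94 = 64.06 dB SPL.
compressor: 89 − 20·log₁₀(17.8/3.1) = 89 − 15.18 = 73.82 dB SPL.
transformer: 70 − 20·log₁₀(25.0/3.1) = 70 − 18.13 = 51.87 dB SPL.
chiller: 86 − 20·log₁₀(40.7/3.1) = 86 − 22.36 = 63.64 dB SPL.
Σ 10^(L/10) = 2.910e+07 → L_total = 10·log₁₀(2.910e+07) = 74.64 dB SPL.

74.6 dB SPL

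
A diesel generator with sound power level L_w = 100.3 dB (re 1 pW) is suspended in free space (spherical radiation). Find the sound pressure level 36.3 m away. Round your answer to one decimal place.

Free-field spherical radiation: L_p = L_w − 10·log₁₀(4π·r²), r = 36.3 m.
4π·r² = 1.656e+04 m², 10·log₁₀ of that is 42.190 dB.
L_p = 100.3 − 42.190 = 58.11 dB.

58.1 dB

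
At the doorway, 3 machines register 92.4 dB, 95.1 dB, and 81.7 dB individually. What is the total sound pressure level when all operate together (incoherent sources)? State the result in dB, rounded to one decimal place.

Incoherent sources combine by intensity addition: L_total = 10·log₁₀(Σ 10^(L_i/10)).
Σ 10^(L/10) = 10^(92.4/10) + 10^(95.1/10) + 10^(81.7/10) = 5.122e+09.
L_total = 10·log₁₀(5.122e+09) = 97.09 dB.

97.1 dB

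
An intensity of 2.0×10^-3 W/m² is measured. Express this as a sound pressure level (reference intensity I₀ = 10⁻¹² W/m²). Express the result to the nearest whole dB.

93 dB

L = 10·log₁₀(I/I₀) = 10·log₁₀(2.0×10^-3/10⁻¹²) = 10·log₁₀(2.0×10^9).
L = 10·(0.3010 + 9) = 93.01 dB.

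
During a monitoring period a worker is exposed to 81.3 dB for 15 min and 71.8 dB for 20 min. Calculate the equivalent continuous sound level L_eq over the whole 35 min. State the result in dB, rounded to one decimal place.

78.2 dB

L_eq = 10·log₁₀[(1/T)·Σ tᵢ·10^(Lᵢ/10)] with T = 35 min.
Σ tᵢ·10^(Lᵢ/10) = 15·10^(81.3/10) + 20·10^(71.8/10) = 2.326e+09.
L_eq = 10·log₁₀(2.326e+09/35) = 78.23 dB.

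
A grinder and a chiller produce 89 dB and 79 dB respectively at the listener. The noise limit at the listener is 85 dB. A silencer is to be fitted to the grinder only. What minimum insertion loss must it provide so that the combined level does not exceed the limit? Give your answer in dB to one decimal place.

Everything except the grinder sums to 10^(79/10) = 7.943e+07 in linear terms, 79.00 dB.
To meet 85 dB overall, the treated grinder may contribute at most 10^(85/10) − 7.943e+07 = 2.368e+08, i.e. 83.74 dB.
So the grinder must be reduced from 89 to 83.74 dB: IL = 5.26 dB.

5.3 dB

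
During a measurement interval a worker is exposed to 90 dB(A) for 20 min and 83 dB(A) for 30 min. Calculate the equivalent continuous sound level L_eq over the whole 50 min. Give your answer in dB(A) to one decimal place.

87.2 dB(A)

Weight each interval's intensity by its duration and average over T = 50 min:
Σ tᵢ·10^(Lᵢ/10) = 20·10^(90/10) + 30·10^(83/10) = 2.599e+10.
L_eq = 10·log₁₀(2.599e+10/50) = 87.16 dB(A).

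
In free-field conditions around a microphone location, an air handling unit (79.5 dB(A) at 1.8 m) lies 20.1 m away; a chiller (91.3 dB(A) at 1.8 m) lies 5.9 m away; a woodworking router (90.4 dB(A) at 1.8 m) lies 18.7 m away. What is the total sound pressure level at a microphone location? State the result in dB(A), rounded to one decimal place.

81.3 dB(A)

Propagate each source to the receiver with L = L_ref − 20·log₁₀(r/r_ref), then add intensities.
air handling unit: 79.5 − 20·log₁₀(20.1/1.8) = 79.5 − 20.96 = 58.54 dB(A).
chiller: 91.3 − 20·log₁₀(5.9/1.8) = 91.3 − 10.31 = 80.99 dB(A).
woodworking router: 90.4 − 20·log₁₀(18.7/1.8) = 90.4 − 20.33 = 70.07 dB(A).
Σ 10^(L/10) = 1.364e+08 → L_total = 10·log₁₀(1.364e+08) = 81.35 dB(A).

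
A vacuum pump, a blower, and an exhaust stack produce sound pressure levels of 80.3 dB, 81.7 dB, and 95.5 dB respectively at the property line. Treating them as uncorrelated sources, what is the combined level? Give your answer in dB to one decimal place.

Incoherent sources combine by intensity addition: L_total = 10·log₁₀(Σ 10^(L_i/10)).
Σ 10^(L/10) = 10^(80.3/10) + 10^(81.7/10) + 10^(95.5/10) = 3.803e+09.
L_total = 10·log₁₀(3.803e+09) = 95.80 dB.

95.8 dB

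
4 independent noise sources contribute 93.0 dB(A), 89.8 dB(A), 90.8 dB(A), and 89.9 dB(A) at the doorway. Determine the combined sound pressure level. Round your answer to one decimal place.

97.1 dB(A)

For uncorrelated sources the intensities add, so convert each level to linear form, sum, and take 10·log₁₀ of the total.
Σ 10^(L/10) = 10^(93.0/10) + 10^(89.8/10) + 10^(90.8/10) + 10^(89.9/10) = 5.130e+09.
L_total = 10·log₁₀(5.130e+09) = 97.10 dB(A).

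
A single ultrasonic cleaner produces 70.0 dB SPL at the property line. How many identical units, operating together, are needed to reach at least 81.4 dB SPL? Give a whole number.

14

The shortfall is 81.4 − 70.0 = 11.4 dB, and N units add 10·log₁₀ N, so need 10·log₁₀ N ≥ 11.4.
N ≥ 10^(11.4/10) = 13.804, so N = 14.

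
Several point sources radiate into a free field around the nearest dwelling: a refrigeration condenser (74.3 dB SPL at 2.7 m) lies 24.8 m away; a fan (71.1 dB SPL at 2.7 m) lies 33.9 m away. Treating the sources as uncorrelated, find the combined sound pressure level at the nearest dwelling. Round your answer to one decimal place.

56.0 dB SPL

First find each source's level at the receiver (point-source: −20·log₁₀(r/r_ref)), then combine on an intensity basis.
refrigeration condenser: 74.3 − 20·log₁₀(24.8/2.7) = 74.3 − 19.26 = 55.04 dB SPL.
fan: 71.1 − 20·log₁₀(33.9/2.7) = 71.1 − 21.98 = 49.12 dB SPL.
Σ 10^(L/10) = 4.007e+05 → L_total = 10·log₁₀(4.007e+05) = 56.03 dB SPL.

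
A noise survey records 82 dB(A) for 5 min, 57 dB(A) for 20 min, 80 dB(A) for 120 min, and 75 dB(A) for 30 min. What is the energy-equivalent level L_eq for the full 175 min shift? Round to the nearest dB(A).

79 dB(A)

The energy average is taken in the linear domain: L_eq = 10·log₁₀[(Σ tᵢ·10^(Lᵢ/10))/T], T = 175 min.
Σ tᵢ·10^(Lᵢ/10) = 5·10^(82/10) + 20·10^(57/10) + 120·10^(80/10) + 30·10^(75/10) = 1.375e+10.
L_eq = 10·log₁₀(1.375e+10/175) = 78.95 dB(A).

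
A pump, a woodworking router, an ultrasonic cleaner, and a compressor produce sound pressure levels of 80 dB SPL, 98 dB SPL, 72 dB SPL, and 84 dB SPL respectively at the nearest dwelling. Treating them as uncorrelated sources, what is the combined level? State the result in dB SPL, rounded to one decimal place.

98.2 dB SPL

Incoherent sources combine by intensity addition: L_total = 10·log₁₀(Σ 10^(L_i/10)).
Σ 10^(L/10) = 10^(80/10) + 10^(98/10) + 10^(72/10) + 10^(84/10) = 6.677e+09.
L_total = 10·log₁₀(6.677e+09) = 98.25 dB SPL.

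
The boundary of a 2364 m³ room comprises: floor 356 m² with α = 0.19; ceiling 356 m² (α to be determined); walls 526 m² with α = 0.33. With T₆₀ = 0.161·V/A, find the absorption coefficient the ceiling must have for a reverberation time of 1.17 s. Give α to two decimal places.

A = 0.161·V/T₆₀ = 0.161·2364/1.17 = 325.30 m² sabins.
Absorption from the other surfaces = 356·0.19 + 526·0.33 = 241.22 m², so the ceiling must supply 84.08 m² over 356 m².
α = 84.08/356 = 0.236.

0.24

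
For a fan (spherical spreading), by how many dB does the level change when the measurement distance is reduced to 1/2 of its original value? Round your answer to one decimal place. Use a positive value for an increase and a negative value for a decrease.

+6.0 dB

With spherical spreading the level changes by −20·log₁₀(r₂/r₁).
ΔL = −20·log₁₀(0.5) = +6.02 dB.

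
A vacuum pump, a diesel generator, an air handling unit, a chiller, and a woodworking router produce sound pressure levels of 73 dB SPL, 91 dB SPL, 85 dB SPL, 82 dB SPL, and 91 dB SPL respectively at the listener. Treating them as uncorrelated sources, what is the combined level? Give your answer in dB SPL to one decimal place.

94.8 dB SPL

Incoherent sources combine by intensity addition: L_total = 10·log₁₀(Σ 10^(L_i/10)).
Σ 10^(L/10) = 10^(73/10) + 10^(91/10) + 10^(85/10) + 10^(82/10) + 10^(91/10) = 3.013e+09.
L_total = 10·log₁₀(3.013e+09) = 94.79 dB SPL.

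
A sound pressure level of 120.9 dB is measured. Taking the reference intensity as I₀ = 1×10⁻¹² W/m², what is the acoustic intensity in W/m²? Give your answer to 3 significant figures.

I/I₀ = 10^(120.9/10) = 1.23e+12, so I = 1.23e+12 × 10⁻¹² W/m².

1.23 W/m²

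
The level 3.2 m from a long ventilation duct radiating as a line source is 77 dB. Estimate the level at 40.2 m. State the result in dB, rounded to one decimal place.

66.0 dB

For a line source, L₂ = L₁ − 10·log₁₀(r₂/r₁).
L₂ = 77 − 10·log₁₀(40.2/3.2) = 77 − 10.991 = 66.01 dB.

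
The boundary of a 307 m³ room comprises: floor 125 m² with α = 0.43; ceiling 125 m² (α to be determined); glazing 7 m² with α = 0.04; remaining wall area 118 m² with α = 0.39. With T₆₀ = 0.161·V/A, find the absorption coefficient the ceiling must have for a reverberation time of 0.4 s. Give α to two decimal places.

0.19

A = 0.161·V/T₆₀ = 0.161·307/0.4 = 123.57 m² sabins.
Absorption from the other surfaces = 125·0.43 + 7·0.04 + 118·0.39 = 100.05 m², so the ceiling must supply 23.52 m² over 125 m².
α = 23.52/125 = 0.188.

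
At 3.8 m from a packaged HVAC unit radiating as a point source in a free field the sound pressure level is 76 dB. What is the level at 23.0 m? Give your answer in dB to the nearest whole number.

60 dB

For a point source, L₂ = L₁ − 20·log₁₀(r₂/r₁).
L₂ = 76 − 20·log₁₀(23.0/3.8) = 76 − 15.639 = 60.36 dB.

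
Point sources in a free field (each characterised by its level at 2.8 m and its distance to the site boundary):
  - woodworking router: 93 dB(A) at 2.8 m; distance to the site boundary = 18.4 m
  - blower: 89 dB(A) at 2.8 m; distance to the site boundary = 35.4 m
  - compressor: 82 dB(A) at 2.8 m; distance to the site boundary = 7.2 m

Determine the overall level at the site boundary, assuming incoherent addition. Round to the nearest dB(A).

First find each source's level at the receiver (point-source: −20·log₁₀(r/r_ref)), then combine on an intensity basis.
woodworking router: 93 − 20·log₁₀(18.4/2.8) = 93 − 16.35 = 76.65 dB(A).
blower: 89 − 20·log₁₀(35.4/2.8) = 89 − 22.04 = 66.96 dB(A).
compressor: 82 − 20·log₁₀(7.2/2.8) = 82 − 8.20 = 73.80 dB(A).
Σ 10^(L/10) = 7.514e+07 → L_total = 10·log₁₀(7.514e+07) = 78.76 dB(A).

79 dB(A)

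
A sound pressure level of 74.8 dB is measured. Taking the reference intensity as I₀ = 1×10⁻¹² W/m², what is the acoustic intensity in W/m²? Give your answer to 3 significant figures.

3.02e-05 W/m²

I/I₀ = 10^(74.8/10) = 3.02e+07, so I = 3.02e+07 × 10⁻¹² W/m².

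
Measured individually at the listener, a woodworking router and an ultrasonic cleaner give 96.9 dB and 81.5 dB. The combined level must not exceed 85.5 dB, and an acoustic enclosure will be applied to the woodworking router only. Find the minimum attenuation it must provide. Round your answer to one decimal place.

13.6 dB

Everything except the woodworking router sums to 10^(81.5/10) = 1.413e+08 in linear terms, 81.50 dB.
To meet 85.5 dB overall, the treated woodworking router may contribute at most 10^(85.5/10) − 1.413e+08 = 2.136e+08, i.e. 83.30 dB.
So the woodworking router must be reduced from 96.9 to 83.30 dB: IL = 13.60 dB.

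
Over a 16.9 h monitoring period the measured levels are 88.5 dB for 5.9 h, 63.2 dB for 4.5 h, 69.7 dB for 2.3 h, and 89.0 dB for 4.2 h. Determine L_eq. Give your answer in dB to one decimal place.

86.5 dB

The energy average is taken in the linear domain: L_eq = 10·log₁₀[(Σ tᵢ·10^(Lᵢ/10))/T], T = 16.9 h.
Σ tᵢ·10^(Lᵢ/10) = 5.9·10^(88.5/10) + 4.5·10^(63.2/10) + 2.3·10^(69.7/10) + 4.2·10^(89.0/10) = 7.544e+09.
L_eq = 10·log₁₀(7.544e+09/16.9) = 86.50 dB.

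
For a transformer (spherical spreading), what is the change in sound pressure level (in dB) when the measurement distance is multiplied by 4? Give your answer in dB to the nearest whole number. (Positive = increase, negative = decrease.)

A point source loses 6 dB per doubling of distance; generally ΔL = −20·log₁₀(r₂/r₁).
ΔL = −20·log₁₀(4) = -12.04 dB.

-12 dB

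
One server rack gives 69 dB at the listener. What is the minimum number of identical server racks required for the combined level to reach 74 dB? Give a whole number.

4

Need L₁ + 10·log₁₀ N ≥ 74, i.e. log₁₀ N ≥ 0.50.
N ≥ 10^(5.0/10) = 3.162, so N = 4.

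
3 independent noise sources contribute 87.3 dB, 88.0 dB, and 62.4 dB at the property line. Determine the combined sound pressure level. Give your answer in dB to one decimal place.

For uncorrelated sources the intensities add, so convert each level to linear form, sum, and take 10·log₁₀ of the total.
Σ 10^(L/10) = 10^(87.3/10) + 10^(88.0/10) + 10^(62.4/10) = 1.170e+09.
L_total = 10·log₁₀(1.170e+09) = 90.68 dB.

90.7 dB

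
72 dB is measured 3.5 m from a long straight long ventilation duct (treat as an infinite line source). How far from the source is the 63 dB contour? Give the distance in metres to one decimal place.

Line-source spreading drops the level by 10·log₁₀(r₂/r₁); inverting, r₂/r₁ = 10^(ΔL/10).
r₂ = 3.5·10^((72−63)/10) = 3.5·10^(9.0/10) = 27.80 m.

27.8 m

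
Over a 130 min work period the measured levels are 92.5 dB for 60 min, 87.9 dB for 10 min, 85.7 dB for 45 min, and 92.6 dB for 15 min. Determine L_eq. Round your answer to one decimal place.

L_eq = 10·log₁₀[(1/T)·Σ tᵢ·10^(Lᵢ/10)] with T = 130 min.
Σ tᵢ·10^(Lᵢ/10) = 60·10^(92.5/10) + 10·10^(87.9/10) + 45·10^(85.7/10) + 15·10^(92.6/10) = 1.569e+11.
L_eq = 10·log₁₀(1.569e+11/130) = 90.82 dB.

90.8 dB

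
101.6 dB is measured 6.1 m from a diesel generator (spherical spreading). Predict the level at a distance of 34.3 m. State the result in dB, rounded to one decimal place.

86.6 dB

Point-source attenuation: ΔL = 20·log₁₀(r₂/r₁) = 20·log₁₀(34.3/6.1) = 14.999 dB.
L₂ = 101.6 − 20·log₁₀(34.3/6.1) = 101.6 − 14.999 = 86.60 dB.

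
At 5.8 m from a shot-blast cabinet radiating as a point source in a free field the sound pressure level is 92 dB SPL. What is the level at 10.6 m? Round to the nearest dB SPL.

87 dB SPL

For a point source, L₂ = L₁ − 20·log₁₀(r₂/r₁).
L₂ = 92 − 20·log₁₀(10.6/5.8) = 92 − 5.238 = 86.76 dB SPL.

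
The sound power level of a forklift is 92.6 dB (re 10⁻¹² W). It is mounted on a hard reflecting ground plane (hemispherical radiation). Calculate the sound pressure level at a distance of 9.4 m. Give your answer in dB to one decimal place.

Free-field hemispherical radiation: L_p = L_w − 10·log₁₀(2π·r²), r = 9.4 m.
2π·r² = 555.2 m², 10·log₁₀ of that is 27.444 dB.
L_p = 92.6 − 27.444 = 65.16 dB.

65.2 dB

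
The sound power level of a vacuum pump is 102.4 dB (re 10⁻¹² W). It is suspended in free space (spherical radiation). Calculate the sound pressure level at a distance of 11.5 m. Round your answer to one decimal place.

The power spreads over a sphere of area 4π·r², so L_p = L_w − 10·log₁₀(4π·r²).
4π·r² = 1662 m², 10·log₁₀ of that is 32.206 dB.
L_p = 102.4 − 32.206 = 70.19 dB.

70.2 dB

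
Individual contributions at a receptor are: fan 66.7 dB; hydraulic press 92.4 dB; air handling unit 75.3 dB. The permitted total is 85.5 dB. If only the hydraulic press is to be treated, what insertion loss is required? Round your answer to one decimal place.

Everything except the hydraulic press sums to 10^(66.7/10) + 10^(75.3/10) = 3.856e+07 in linear terms, 75.86 dB.
The limit corresponds to 10^(85.5/10) = 3.548e+08; subtracting the fixed part leaves 3.163e+08 for the hydraulic press, i.e. 85.00 dB.
So the hydraulic press must be reduced from 92.4 to 85.00 dB: IL = 7.40 dB.

7.4 dB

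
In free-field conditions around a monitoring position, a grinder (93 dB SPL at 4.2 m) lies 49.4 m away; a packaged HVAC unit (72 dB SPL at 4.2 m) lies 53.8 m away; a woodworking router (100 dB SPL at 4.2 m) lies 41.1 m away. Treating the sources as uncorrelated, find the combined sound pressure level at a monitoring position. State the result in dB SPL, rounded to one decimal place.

Propagate each source to the receiver with L = L_ref − 20·log₁₀(r/r_ref), then add intensities.
grinder: 93 − 20·log₁₀(49.4/4.2) = 93 − 21.41 = 71.59 dB SPL.
packaged HVAC unit: 72 − 20·log₁₀(53.8/4.2) = 72 − 22.15 = 49.85 dB SPL.
woodworking router: 100 − 20·log₁₀(41.1/4.2) = 100 − 19.81 = 80.19 dB SPL.
Σ 10^(L/10) = 1.189e+08 → L_total = 10·log₁₀(1.189e+08) = 80.75 dB SPL.

80.8 dB SPL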